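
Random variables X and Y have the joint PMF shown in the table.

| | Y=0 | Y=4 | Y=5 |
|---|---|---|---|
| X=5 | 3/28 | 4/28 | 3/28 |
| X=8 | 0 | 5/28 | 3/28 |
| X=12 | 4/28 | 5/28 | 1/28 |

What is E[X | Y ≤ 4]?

P(Y ≤ 4) = 3/4.
Σ X·P over the event = 5·(3/28) + 5·(4/28) + 8·(5/28) + 12·(4/28) + 12·(5/28) = 183/28.
E[X | Y ≤ 4] = (183/28) / (3/4) = 61/7.

61/7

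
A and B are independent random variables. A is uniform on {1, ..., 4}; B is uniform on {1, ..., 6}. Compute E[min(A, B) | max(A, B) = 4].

16/7

Outcomes with max(A, B) = 4: (1,4), (2,4), (3,4), (4,1), (4,2), (4,3), (4,4), each with probability 1/24.
E[min(A, B) | max(A, B) = 4] = (1 + 2 + 3 + 1 + 2 + 3 + 4) / 7 = 16/7.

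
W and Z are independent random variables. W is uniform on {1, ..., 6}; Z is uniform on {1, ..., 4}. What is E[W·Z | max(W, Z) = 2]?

8/3

P(max(W, Z) = 2) = 1/8.
Summing WZ·P(x,y) over outcomes with max(W, Z) = 2 gives 1/3.
E[W·Z | max(W, Z) = 2] = (1/3) / (1/8) = 8/3.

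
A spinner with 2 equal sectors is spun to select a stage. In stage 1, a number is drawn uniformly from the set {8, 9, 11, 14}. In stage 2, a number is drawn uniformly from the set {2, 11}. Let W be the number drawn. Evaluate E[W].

17/2

E[W | stage 1] = (8+9+11+14)/4 = 21/2.
E[W | stage 2] = (2+11)/2 = 13/2.
By the law of total expectation,
E[W] = (1/2)·(21/2) + (1/2)·(13/2) = 17/2.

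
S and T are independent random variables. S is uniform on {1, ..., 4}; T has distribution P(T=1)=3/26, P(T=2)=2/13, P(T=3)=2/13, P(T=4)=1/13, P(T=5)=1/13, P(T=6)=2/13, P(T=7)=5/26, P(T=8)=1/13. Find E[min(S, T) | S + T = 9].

P(S + T = 9) = 1/8.
Summing min(S,T)·P(x,y) over outcomes with S + T = 9 gives 4/13.
E[min(S, T) | S + T = 9] = (4/13) / (1/8) = 32/13.

32/13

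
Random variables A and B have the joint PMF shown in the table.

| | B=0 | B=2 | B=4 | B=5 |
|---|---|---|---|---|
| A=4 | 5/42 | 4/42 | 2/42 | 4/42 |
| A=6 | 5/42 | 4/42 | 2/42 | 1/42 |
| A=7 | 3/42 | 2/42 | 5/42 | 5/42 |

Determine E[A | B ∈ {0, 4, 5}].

P(B ∈ {0, 4, 5}) = 16/21.
Summing A·P(A=x,B=y) over the conditioning event gives 61/14.
E[A | B ∈ {0, 4, 5}] = (61/14) / (16/21) = 183/32.

183/32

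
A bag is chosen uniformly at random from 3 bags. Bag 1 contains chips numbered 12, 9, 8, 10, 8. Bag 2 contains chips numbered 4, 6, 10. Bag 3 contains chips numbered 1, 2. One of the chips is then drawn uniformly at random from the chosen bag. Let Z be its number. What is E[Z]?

527/90

E[Z | bag 1] = (12+9+8+10+8)/5 = 47/5.
E[Z | bag 2] = (4+6+10)/3 = 20/3.
E[Z | bag 3] = (1+2)/2 = 3/2.
By the law of total expectation,
E[Z] = (1/3)·(47/5) + (1/3)·(20/3) + (1/3)·(3/2) = 527/90.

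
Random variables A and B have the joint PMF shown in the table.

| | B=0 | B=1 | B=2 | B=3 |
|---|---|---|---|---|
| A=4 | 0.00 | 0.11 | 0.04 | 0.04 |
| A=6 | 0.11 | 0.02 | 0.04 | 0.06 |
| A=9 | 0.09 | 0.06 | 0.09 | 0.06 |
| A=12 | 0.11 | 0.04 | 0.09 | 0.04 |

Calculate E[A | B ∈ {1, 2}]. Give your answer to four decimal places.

P(B ∈ {1, 2}) = 0.49.
Σ A·P over the event = 4·(0.11) + 4·(0.04) + 6·(0.02) + 6·(0.04) + 9·(0.06) + 9·(0.09) + 12·(0.04) + 12·(0.09) = 3.87.
E[A | B ∈ {1, 2}] = (3.87) / (0.49) = 7.8980.

7.8980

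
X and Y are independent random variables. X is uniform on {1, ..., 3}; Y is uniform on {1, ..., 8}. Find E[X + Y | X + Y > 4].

68/9

P(X + Y > 4) = 3/4.
Summing (X+Y)·P(x,y) over outcomes with X + Y > 4 gives 17/3.
E[X + Y | X + Y > 4] = (17/3) / (3/4) = 68/9.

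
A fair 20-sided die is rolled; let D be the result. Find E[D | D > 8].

29/2

Given D > 8, D is equally likely to be any of {9, 10, 11, 12, 13, 14, 15, 16, 17, 18, 19, 20}.
E[D | D > 8] = (9 + 10 + 11 + 12 + 13 + 14 + 15 + 16 + 17 + 18 + 19 + 20) / 12 = 29/2.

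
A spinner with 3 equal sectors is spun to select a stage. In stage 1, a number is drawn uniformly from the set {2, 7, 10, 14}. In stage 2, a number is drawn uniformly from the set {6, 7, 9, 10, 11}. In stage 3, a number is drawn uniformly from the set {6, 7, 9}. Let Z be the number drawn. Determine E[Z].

1451/180

E[Z | stage 1] = (2+7+10+14)/4 = 33/4.
E[Z | stage 2] = (6+7+9+10+11)/5 = 43/5.
E[Z | stage 3] = (6+7+9)/3 = 22/3.
By the law of total expectation,
E[Z] = (1/3)·(33/4) + (1/3)·(43/5) + (1/3)·(22/3) = 1451/180.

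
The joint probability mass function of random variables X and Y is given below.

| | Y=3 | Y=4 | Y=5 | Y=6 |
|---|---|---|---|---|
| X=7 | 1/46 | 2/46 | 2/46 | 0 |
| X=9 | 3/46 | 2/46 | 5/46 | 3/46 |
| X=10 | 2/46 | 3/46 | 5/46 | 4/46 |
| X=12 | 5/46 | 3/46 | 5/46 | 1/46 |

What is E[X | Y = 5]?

169/17

P(Y = 5) = 17/46.
Σ X·P over the event = 7·(2/46) + 9·(5/46) + 10·(5/46) + 12·(5/46) = 169/46.
E[X | Y = 5] = (169/46) / (17/46) = 169/17.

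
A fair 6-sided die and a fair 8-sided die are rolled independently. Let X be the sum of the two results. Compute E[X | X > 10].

P(X > 10) = 5/24.
Σ over the event: 11·1/12 + 12·1/16 + 13·1/24 + 14·1/48 = 5/2.
E[X | X > 10] = (5/2) / (5/24) = 12.

12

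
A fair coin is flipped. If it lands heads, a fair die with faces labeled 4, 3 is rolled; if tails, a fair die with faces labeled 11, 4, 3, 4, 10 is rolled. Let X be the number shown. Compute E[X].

99/20

E[X | heads] = (4+3)/2 = 7/2.
E[X | tails] = (11+4+3+4+10)/5 = 32/5.
E[X] = (1/2)·(7/2) + (1/2)·(32/5) = 99/20.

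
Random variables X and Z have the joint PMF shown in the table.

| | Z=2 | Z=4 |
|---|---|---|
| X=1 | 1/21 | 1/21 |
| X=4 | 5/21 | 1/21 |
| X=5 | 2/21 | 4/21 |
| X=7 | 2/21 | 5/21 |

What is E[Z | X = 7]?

24/7

P(X = 7) = 1/3.
Summing Z·P(X=x,Z=y) over the conditioning event gives 8/7.
E[Z | X = 7] = (8/7) / (1/3) = 24/7.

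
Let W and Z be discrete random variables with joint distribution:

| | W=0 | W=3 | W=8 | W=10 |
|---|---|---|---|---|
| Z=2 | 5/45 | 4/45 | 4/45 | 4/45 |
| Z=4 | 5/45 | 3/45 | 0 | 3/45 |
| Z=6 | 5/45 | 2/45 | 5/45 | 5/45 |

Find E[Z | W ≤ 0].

4

P(W ≤ 0) = 1/3.
Σ Z·P over the event = 2·(5/45) + 4·(5/45) + 6·(5/45) = 4/3.
E[Z | W ≤ 0] = (4/3) / (1/3) = 4.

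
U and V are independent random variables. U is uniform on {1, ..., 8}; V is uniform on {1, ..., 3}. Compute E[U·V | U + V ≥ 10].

61/3

P(U + V ≥ 10) = 1/8.
Summing UV·P(x,y) over outcomes with U + V ≥ 10 gives 61/24.
E[U·V | U + V ≥ 10] = (61/24) / (1/8) = 61/3.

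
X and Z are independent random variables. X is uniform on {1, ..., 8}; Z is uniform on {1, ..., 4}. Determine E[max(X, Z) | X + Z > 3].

P(X + Z > 3) = 29/32.
Summing max(X,Z)·P(x,y) over outcomes with X + Z > 3 gives 149/32.
E[max(X, Z) | X + Z > 3] = (149/32) / (29/32) = 149/29.

149/29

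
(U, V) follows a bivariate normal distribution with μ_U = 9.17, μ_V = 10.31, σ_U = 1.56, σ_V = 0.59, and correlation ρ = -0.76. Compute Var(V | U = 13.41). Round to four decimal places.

0.1470

Var(V | U=x) = (1 − ρ²)·σ_V².
Var(V | U=13.41) = (0.59)²·(1 − (-0.76)²) = 0.3481·0.4224 = 0.1470.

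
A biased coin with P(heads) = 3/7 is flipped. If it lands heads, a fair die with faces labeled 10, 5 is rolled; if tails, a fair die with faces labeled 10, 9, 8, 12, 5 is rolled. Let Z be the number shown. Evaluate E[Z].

577/70

E[Z | heads] = (10+5)/2 = 15/2.
E[Z | tails] = (10+9+8+12+5)/5 = 44/5.
E[Z] = (3/7)·(15/2) + (4/7)·(44/5) = 577/70.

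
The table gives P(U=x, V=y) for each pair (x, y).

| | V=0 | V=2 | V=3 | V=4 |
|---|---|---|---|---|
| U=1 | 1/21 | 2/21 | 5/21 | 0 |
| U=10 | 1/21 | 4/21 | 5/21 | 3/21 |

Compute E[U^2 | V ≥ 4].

P(V ≥ 4) = 1/7.
Σ U^2·P over the event = 100·(3/21) = 100/7.
E[U^2 | V ≥ 4] = (100/7) / (1/7) = 100.

100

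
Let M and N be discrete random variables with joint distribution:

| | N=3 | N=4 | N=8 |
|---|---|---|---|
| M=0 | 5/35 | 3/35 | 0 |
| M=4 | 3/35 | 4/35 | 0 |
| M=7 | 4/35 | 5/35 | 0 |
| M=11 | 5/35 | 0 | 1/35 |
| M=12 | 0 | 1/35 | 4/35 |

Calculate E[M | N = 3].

P(N = 3) = 17/35.
Σ M·P over the event = 0·(5/35) + 4·(3/35) + 7·(4/35) + 11·(5/35) = 19/7.
E[M | N = 3] = (19/7) / (17/35) = 95/17.

95/17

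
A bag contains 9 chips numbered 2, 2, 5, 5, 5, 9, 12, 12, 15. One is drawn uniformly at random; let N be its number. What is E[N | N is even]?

7

P(N is even) = 4/9.
Σ over the event: 2·2/9 + 12·2/9 = 28/9.
E[N | N is even] = (28/9) / (4/9) = 7.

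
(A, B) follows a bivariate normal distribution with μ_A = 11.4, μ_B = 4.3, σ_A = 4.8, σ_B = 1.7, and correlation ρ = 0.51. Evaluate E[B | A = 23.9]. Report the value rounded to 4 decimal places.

E[B | A=x] = μ_B + ρ(σ_B/σ_A)(x − μ_A) for jointly normal variables.
E[B | A=23.9] = 4.3 + (0.51)·(1.7/4.8)·(23.9 − (11.4)) = 4.3 + (0.180625)·(12.5) = 6.5578.

6.5578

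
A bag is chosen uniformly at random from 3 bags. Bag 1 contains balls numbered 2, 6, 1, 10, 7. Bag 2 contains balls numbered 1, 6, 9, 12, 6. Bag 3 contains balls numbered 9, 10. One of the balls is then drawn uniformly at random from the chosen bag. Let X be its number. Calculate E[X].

E[X | bag 1] = (2+6+1+10+7)/5 = 26/5.
E[X | bag 2] = (1+6+9+12+6)/5 = 34/5.
E[X | bag 3] = (9+10)/2 = 19/2.
E[X] = (1/3)·(26/5) + (1/3)·(34/5) + (1/3)·(19/2) = 43/6.

43/6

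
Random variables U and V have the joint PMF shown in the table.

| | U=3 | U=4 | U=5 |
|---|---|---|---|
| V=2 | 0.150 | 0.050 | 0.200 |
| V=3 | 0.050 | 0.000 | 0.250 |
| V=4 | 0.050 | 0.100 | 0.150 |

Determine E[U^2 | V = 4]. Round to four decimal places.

19.3333

P(V = 4) = 0.300.
Σ U^2·P over the event = 9·(0.050) + 16·(0.100) + 25·(0.150) = 5.800.
E[U^2 | V = 4] = (5.800) / (0.300) = 19.3333.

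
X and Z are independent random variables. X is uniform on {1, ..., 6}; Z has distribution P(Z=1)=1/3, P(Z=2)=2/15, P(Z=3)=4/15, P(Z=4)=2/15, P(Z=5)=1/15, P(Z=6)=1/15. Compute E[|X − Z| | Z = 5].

P(Z = 5) = 1/15.
Summing |X−Z|·P(x,y) over outcomes with Z = 5 gives 11/90.
E[|X − Z| | Z = 5] = (11/90) / (1/15) = 11/6.

11/6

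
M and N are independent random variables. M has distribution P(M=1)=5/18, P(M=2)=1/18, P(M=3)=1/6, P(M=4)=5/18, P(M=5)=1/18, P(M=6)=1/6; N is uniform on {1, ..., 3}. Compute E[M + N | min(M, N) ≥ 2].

P(min(M, N) ≥ 2) = 13/27.
Summing (M+N)·P(x,y) over outcomes with min(M, N) ≥ 2 gives 173/54.
E[M + N | min(M, N) ≥ 2] = (173/54) / (13/27) = 173/26.

173/26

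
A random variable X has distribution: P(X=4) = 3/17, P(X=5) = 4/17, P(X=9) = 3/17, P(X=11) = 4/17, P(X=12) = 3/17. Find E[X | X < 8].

P(X < 8) = 7/17.
Σ over the event: 4·3/17 + 5·4/17 = 32/17.
E[X | X < 8] = (32/17) / (7/17) = 32/7.

32/7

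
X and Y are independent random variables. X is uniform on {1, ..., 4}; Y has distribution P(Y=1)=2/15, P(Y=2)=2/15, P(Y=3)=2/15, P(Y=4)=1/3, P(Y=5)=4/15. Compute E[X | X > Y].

10/3

P(X > Y) = 1/5.
Summing X·P(x,y) over outcomes with X > Y gives 2/3.
E[X | X > Y] = (2/3) / (1/5) = 10/3.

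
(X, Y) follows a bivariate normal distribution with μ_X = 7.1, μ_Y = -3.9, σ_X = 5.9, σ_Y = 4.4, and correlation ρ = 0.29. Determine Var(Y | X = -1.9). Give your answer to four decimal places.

The conditional variance in a bivariate normal is σ_Y²(1 − ρ²), independent of x.
Var(Y | X=-1.9) = (4.4)²·(1 − (0.29)²) = 19.36·0.9159 = 17.7318.

17.7318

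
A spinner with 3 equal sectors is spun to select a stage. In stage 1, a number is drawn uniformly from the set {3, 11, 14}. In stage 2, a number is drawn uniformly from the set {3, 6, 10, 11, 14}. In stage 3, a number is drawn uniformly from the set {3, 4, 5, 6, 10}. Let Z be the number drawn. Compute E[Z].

356/45

E[Z | stage 1] = (3+11+14)/3 = 28/3.
E[Z | stage 2] = (3+6+10+11+14)/5 = 44/5.
E[Z | stage 3] = (3+4+5+6+10)/5 = 28/5.
E[Z] = (1/3)·(28/3) + (1/3)·(44/5) + (1/3)·(28/5) = 356/45.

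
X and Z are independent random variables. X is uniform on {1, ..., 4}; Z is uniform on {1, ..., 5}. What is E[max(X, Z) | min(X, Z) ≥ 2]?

P(min(X, Z) ≥ 2) = 3/5.
Summing max(X,Z)·P(x,y) over outcomes with min(X, Z) ≥ 2 gives 23/10.
E[max(X, Z) | min(X, Z) ≥ 2] = (23/10) / (3/5) = 23/6.

23/6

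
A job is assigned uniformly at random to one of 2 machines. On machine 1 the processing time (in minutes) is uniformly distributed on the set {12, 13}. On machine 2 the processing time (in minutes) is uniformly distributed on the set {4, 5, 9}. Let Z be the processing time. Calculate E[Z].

E[Z | machine 1] = (12+13)/2 = 25/2.
E[Z | machine 2] = (4+5+9)/3 = 6.
By the law of total expectation,
E[Z] = (1/2)·(25/2) + (1/2)·(6) = 37/4.

37/4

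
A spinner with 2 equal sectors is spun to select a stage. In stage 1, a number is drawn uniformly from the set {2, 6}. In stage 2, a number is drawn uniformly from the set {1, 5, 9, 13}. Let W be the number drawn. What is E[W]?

11/2

E[W | stage 1] = (2+6)/2 = 4.
E[W | stage 2] = (1+5+9+13)/4 = 7.
E[W] = (1/2)·(4) + (1/2)·(7) = 11/2.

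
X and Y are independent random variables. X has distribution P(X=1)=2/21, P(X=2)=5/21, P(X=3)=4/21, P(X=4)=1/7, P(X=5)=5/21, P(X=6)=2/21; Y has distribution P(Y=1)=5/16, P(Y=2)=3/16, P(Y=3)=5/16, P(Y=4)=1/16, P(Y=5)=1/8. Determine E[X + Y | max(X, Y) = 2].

153/46

P(max(X, Y) = 2) = 23/168.
Summing (X+Y)·P(x,y) over outcomes with max(X, Y) = 2 gives 51/112.
E[X + Y | max(X, Y) = 2] = (51/112) / (23/168) = 153/46.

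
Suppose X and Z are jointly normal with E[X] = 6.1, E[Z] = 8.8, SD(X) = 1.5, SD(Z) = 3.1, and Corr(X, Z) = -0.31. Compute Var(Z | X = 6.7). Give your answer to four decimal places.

8.6865

For a bivariate normal, Var(Z | X=x) = σ_Z²(1 − ρ²).
Var(Z | X=6.7) = (3.1)²·(1 − (-0.31)²) = 9.61·0.9039 = 8.6865.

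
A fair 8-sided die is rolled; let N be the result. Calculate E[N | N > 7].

8

Given N > 7, N is equally likely to be any of {8}.
E[N | N > 7] = (8) / 1 = 8.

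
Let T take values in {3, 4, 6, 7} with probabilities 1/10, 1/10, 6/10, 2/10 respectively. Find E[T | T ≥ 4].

6

P(T ≥ 4) = 9/10.
Σ over the event: 4·1/10 + 6·3/5 + 7·1/5 = 27/5.
E[T | T ≥ 4] = (27/5) / (9/10) = 6.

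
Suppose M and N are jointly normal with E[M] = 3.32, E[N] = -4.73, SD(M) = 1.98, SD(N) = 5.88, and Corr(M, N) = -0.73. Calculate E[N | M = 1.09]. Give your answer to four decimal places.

E[N | M=x] = μ_N + ρ(σ_N/σ_M)(x − μ_M) for jointly normal variables.
E[N | M=1.09] = -4.73 + (-0.73)·(5.88/1.98)·(1.09 − (3.32)) = -4.73 + (-2.1679)·(-2.23) = 0.1044.

0.1044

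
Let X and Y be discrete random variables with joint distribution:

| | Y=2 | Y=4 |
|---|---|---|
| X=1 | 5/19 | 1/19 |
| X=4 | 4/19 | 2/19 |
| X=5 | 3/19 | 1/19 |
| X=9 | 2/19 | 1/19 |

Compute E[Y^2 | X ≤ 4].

7

P(X ≤ 4) = 12/19.
Summing Y^2·P(X=x,Y=y) over the conditioning event gives 84/19.
E[Y^2 | X ≤ 4] = (84/19) / (12/19) = 7.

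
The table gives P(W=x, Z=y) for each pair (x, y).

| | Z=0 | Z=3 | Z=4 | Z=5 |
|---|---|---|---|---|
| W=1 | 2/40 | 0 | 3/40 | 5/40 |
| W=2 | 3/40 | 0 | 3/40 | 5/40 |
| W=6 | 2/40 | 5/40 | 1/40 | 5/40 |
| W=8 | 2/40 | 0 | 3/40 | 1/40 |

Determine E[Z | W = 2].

37/11

P(W = 2) = 11/40.
Summing Z·P(W=x,Z=y) over the conditioning event gives 37/40.
E[Z | W = 2] = (37/40) / (11/40) = 37/11.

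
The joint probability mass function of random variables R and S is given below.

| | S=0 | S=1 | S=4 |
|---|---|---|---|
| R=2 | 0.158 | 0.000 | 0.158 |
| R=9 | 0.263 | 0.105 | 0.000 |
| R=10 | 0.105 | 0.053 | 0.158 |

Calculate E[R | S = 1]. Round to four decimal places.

9.3354

P(S = 1) = 0.158.
Summing R·P(R=x,S=y) over the conditioning event gives 1.475.
E[R | S = 1] = (1.475) / (0.158) = 9.3354.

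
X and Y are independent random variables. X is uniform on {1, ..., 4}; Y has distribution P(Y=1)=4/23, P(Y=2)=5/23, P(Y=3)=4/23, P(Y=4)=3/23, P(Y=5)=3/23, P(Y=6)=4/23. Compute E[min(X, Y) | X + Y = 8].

P(X + Y = 8) = 5/46.
Summing min(X,Y)·P(x,y) over outcomes with X + Y = 8 gives 29/92.
E[min(X, Y) | X + Y = 8] = (29/92) / (5/46) = 29/10.

29/10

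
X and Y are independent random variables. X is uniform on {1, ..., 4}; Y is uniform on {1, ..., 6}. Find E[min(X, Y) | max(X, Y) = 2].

Outcomes with max(X, Y) = 2: (1,2), (2,1), (2,2), each with probability 1/24.
E[min(X, Y) | max(X, Y) = 2] = (1 + 1 + 2) / 3 = 4/3.

4/3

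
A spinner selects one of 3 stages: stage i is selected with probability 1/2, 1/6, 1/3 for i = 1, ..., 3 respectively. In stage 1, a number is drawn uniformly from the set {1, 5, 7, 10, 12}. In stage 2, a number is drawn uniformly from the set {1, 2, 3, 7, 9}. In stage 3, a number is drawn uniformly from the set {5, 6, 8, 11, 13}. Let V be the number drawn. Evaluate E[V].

E[V | stage 1] = (1+5+7+10+12)/5 = 7.
E[V | stage 2] = (1+2+3+7+9)/5 = 22/5.
E[V | stage 3] = (5+6+8+11+13)/5 = 43/5.
By the law of total expectation,
E[V] = (1/2)·(7) + (1/6)·(22/5) + (1/3)·(43/5) = 71/10.

71/10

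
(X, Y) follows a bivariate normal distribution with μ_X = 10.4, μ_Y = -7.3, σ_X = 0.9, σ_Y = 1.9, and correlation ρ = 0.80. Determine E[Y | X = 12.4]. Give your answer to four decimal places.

E[Y | X=x] = μ_Y + ρ(σ_Y/σ_X)(x − μ_X) for jointly normal variables.
E[Y | X=12.4] = -7.3 + (0.80)·(1.9/0.9)·(12.4 − (10.4)) = -7.3 + (1.6889)·(2) = -3.9222.

-3.9222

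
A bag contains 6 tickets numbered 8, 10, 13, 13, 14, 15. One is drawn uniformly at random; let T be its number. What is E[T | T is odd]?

41/3

P(T is odd) = 1/2.
Σ over the event: 13·1/3 + 15·1/6 = 41/6.
E[T | T is odd] = (41/6) / (1/2) = 41/3.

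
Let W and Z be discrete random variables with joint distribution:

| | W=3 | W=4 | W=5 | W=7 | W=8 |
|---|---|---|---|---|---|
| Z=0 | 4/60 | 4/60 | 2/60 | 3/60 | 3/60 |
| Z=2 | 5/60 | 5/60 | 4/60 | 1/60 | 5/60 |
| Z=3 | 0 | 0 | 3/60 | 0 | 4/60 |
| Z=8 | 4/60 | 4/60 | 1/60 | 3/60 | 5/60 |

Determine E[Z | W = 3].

42/13

P(W = 3) = 13/60.
Σ Z·P over the event = 0·(4/60) + 2·(5/60) + 8·(4/60) = 7/10.
E[Z | W = 3] = (7/10) / (13/60) = 42/13.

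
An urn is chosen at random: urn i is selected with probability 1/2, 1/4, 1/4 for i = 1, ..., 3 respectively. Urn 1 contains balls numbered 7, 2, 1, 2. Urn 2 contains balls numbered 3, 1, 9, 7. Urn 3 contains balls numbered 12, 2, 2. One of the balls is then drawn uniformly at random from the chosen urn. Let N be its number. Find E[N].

49/12

E[N | urn 1] = (7+2+1+2)/4 = 3.
E[N | urn 2] = (3+1+9+7)/4 = 5.
E[N | urn 3] = (12+2+2)/3 = 16/3.
E[N] = (1/2)·(3) + (1/4)·(5) + (1/4)·(16/3) = 49/12.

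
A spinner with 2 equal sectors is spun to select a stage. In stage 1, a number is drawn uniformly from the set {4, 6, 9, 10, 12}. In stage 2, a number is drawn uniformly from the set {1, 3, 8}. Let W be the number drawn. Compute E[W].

E[W | stage 1] = (4+6+9+10+12)/5 = 41/5.
E[W | stage 2] = (1+3+8)/3 = 4.
E[W] = (1/2)·(41/5) + (1/2)·(4) = 61/10.

61/10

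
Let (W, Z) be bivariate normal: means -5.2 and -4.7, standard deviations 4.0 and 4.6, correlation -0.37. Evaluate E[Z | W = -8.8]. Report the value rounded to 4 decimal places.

E[Z | W=x] = μ_Z + ρ(σ_Z/σ_W)(x − μ_W) for jointly normal variables.
E[Z | W=-8.8] = -4.7 + (-0.37)·(4.6/4.0)·(-8.8 − (-5.2)) = -4.7 + (-0.4255)·(-3.6) = -3.1682.

-3.1682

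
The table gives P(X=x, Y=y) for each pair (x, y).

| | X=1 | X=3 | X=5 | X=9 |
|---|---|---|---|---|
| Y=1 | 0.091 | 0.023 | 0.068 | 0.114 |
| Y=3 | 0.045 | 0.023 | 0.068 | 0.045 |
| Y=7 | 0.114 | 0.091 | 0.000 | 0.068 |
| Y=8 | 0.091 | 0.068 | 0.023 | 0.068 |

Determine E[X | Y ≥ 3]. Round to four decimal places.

4.0909

P(Y ≥ 3) = 0.704.
Summing X·P(X=x,Y=y) over the conditioning event gives 2.880.
E[X | Y ≥ 3] = (2.880) / (0.704) = 4.0909.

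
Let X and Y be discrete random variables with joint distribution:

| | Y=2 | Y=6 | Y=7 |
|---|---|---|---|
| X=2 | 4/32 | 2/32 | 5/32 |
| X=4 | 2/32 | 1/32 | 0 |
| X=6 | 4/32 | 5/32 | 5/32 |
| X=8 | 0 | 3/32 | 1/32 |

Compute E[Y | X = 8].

25/4

P(X = 8) = 1/8.
Σ Y·P over the event = 6·(3/32) + 7·(1/32) = 25/32.
E[Y | X = 8] = (25/32) / (1/8) = 25/4.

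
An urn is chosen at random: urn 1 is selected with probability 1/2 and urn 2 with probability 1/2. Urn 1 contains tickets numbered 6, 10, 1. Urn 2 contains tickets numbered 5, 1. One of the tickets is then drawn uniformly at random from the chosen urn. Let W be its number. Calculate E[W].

E[W | urn 1] = (6+10+1)/3 = 17/3.
E[W | urn 2] = (5+1)/2 = 3.
E[W] = (1/2)·(17/3) + (1/2)·(3) = 13/3.

13/3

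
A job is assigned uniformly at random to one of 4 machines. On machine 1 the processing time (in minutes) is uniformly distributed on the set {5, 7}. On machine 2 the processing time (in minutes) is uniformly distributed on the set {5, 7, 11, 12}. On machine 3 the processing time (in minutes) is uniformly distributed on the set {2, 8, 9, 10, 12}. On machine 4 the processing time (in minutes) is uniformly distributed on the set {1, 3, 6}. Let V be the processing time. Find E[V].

E[V | machine 1] = (5+7)/2 = 6.
E[V | machine 2] = (5+7+11+12)/4 = 35/4.
E[V | machine 3] = (2+8+9+10+12)/5 = 41/5.
E[V | machine 4] = (1+3+6)/3 = 10/3.
E[V] = (1/4)·(6) + (1/4)·(35/4) + (1/4)·(41/5) + (1/4)·(10/3) = 1577/240.

1577/240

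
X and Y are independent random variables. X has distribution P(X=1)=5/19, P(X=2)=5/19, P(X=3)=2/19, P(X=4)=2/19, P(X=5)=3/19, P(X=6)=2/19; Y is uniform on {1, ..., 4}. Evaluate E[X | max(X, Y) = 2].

P(max(X, Y) = 2) = 15/76.
Summing X·P(x,y) over outcomes with max(X, Y) = 2 gives 25/76.
E[X | max(X, Y) = 2] = (25/76) / (15/76) = 5/3.

5/3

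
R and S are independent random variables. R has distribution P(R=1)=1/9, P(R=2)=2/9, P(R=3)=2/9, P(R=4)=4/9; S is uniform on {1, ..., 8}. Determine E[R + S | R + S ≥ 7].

P(R + S ≥ 7) = 5/8.
Summing (R+S)·P(x,y) over outcomes with R + S ≥ 7 gives 205/36.
E[R + S | R + S ≥ 7] = (205/36) / (5/8) = 82/9.

82/9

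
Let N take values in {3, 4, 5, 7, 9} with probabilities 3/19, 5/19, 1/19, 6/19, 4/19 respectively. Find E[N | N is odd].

P(N is odd) = 14/19.
Σ over the event: 3·3/19 + 5·1/19 + 7·6/19 + 9·4/19 = 92/19.
E[N | N is odd] = (92/19) / (14/19) = 46/7.

46/7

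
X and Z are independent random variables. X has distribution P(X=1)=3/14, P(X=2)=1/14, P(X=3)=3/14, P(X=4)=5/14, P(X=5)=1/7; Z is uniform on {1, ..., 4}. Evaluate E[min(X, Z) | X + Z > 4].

P(X + Z > 4) = 3/4.
Summing min(X,Z)·P(x,y) over outcomes with X + Z > 4 gives 101/56.
E[min(X, Z) | X + Z > 4] = (101/56) / (3/4) = 101/42.

101/42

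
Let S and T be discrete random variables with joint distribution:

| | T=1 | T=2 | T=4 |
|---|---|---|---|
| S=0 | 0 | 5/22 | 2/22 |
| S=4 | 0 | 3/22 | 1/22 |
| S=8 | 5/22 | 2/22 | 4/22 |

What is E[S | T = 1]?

8

P(T = 1) = 5/22.
Σ S·P over the event = 8·(5/22) = 20/11.
E[S | T = 1] = (20/11) / (5/22) = 8.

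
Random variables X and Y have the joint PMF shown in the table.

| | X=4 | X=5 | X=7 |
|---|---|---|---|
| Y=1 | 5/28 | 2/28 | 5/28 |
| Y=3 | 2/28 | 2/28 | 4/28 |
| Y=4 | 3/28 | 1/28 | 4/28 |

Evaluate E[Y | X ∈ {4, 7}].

P(X ∈ {4, 7}) = 23/28.
Σ Y·P over the event = 1·(5/28) + 3·(2/28) + 4·(3/28) + 1·(5/28) + 3·(4/28) + 4·(4/28) = 2.
E[Y | X ∈ {4, 7}] = (2) / (23/28) = 56/23.

56/23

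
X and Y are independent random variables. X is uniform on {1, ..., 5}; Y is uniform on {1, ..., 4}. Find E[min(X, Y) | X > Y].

Outcomes with X > Y: (2,1), (3,1), (3,2), (4,1), (4,2), (4,3), (5,1), (5,2), (5,3), (5,4), each with probability 1/20.
E[min(X, Y) | X > Y] = (1 + 1 + 2 + 1 + 2 + 3 + 1 + 2 + 3 + 4) / 10 = 2.

2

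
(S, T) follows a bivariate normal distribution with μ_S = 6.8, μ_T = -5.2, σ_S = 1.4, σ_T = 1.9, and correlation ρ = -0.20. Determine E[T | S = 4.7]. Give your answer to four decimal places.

E[T | S=x] = μ_T + ρ(σ_T/σ_S)(x − μ_S) for jointly normal variables.
E[T | S=4.7] = -5.2 + (-0.20)·(1.9/1.4)·(4.7 − (6.8)) = -5.2 + (-0.27143)·(-2.1) = -4.6300.

-4.6300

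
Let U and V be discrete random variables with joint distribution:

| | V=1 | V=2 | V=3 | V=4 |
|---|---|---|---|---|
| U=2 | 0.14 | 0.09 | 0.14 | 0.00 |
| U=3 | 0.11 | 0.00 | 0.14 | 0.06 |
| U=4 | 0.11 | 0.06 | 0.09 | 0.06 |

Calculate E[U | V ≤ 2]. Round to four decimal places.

2.8824

P(V ≤ 2) = 0.51.
Summing U·P(U=x,V=y) over the conditioning event gives 1.47.
E[U | V ≤ 2] = (1.47) / (0.51) = 2.8824.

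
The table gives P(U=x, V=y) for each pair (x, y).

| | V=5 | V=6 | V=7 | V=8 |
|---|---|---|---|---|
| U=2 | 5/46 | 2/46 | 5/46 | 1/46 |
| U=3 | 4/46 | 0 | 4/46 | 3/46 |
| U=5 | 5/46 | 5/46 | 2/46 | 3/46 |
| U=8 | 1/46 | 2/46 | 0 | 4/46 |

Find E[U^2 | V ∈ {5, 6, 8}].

P(V ∈ {5, 6, 8}) = 35/46.
Summing U^2·P(U=x,V=y) over the conditioning event gives 434/23.
E[U^2 | V ∈ {5, 6, 8}] = (434/23) / (35/46) = 124/5.

124/5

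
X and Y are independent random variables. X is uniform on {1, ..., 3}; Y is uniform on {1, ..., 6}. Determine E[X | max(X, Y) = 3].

Outcomes with max(X, Y) = 3: (1,3), (2,3), (3,1), (3,2), (3,3), each with probability 1/18.
E[X | max(X, Y) = 3] = (1 + 2 + 3 + 3 + 3) / 5 = 12/5.

12/5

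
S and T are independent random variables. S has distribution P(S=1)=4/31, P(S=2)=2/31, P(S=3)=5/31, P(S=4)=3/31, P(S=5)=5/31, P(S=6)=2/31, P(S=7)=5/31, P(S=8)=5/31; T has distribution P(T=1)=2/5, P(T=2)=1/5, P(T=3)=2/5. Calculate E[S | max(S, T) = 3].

P(max(S, T) = 3) = 37/155.
Summing S·P(x,y) over outcomes with max(S, T) = 3 gives 91/155.
E[S | max(S, T) = 3] = (91/155) / (37/155) = 91/37.

91/37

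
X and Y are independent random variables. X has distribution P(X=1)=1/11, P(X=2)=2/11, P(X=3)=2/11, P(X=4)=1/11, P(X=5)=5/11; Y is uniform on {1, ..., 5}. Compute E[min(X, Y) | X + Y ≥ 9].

P(X + Y ≥ 9) = 1/5.
Summing min(X,Y)·P(x,y) over outcomes with X + Y ≥ 9 gives 49/55.
E[min(X, Y) | X + Y ≥ 9] = (49/55) / (1/5) = 49/11.

49/11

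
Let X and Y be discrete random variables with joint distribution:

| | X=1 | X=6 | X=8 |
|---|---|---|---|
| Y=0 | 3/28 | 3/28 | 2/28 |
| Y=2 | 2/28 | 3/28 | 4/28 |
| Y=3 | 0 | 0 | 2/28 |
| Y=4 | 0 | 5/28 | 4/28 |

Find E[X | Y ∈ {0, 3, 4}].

115/19

P(Y ∈ {0, 3, 4}) = 19/28.
Summing X·P(X=x,Y=y) over the conditioning event gives 115/28.
E[X | Y ∈ {0, 3, 4}] = (115/28) / (19/28) = 115/19.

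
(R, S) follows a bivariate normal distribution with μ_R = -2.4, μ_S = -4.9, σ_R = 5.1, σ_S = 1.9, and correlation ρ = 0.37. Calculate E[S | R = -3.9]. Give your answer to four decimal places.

E[S | R=x] = μ_S + ρ(σ_S/σ_R)(x − μ_R) for jointly normal variables.
E[S | R=-3.9] = -4.9 + (0.37)·(1.9/5.1)·(-3.9 − (-2.4)) = -4.9 + (0.13784)·(-1.5) = -5.1068.

-5.1068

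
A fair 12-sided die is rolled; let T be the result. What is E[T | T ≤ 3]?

Given T ≤ 3, T is equally likely to be any of {1, 2, 3}.
E[T | T ≤ 3] = (1 + 2 + 3) / 3 = 2.

2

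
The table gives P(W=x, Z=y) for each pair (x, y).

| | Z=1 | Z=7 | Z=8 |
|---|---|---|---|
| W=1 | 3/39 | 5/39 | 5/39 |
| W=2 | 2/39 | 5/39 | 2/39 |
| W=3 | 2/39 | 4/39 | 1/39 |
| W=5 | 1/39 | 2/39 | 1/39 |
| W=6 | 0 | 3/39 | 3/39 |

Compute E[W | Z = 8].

35/12

P(Z = 8) = 4/13.
Σ W·P over the event = 1·(5/39) + 2·(2/39) + 3·(1/39) + 5·(1/39) + 6·(3/39) = 35/39.
E[W | Z = 8] = (35/39) / (4/13) = 35/12.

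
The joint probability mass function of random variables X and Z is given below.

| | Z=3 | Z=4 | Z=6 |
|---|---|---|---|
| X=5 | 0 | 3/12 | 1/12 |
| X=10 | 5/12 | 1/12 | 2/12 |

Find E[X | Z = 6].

25/3

P(Z = 6) = 1/4.
Summing X·P(X=x,Z=y) over the conditioning event gives 25/12.
E[X | Z = 6] = (25/12) / (1/4) = 25/3.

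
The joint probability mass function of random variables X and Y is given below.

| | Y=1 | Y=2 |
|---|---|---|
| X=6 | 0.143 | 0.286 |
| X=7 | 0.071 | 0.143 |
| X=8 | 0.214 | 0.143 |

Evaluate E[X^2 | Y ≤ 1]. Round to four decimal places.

52.1565

P(Y ≤ 1) = 0.428.
Σ X^2·P over the event = 36·(0.143) + 49·(0.071) + 64·(0.214) = 22.323.
E[X^2 | Y ≤ 1] = (22.323) / (0.428) = 52.1565.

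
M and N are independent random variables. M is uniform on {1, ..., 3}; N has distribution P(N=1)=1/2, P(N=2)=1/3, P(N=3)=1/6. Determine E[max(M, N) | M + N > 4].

P(M + N > 4) = 2/9.
Summing max(M,N)·P(x,y) over outcomes with M + N > 4 gives 2/3.
E[max(M, N) | M + N > 4] = (2/3) / (2/9) = 3.

3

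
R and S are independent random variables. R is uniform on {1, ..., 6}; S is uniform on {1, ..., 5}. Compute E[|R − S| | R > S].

7/3

P(R > S) = 1/2.
Summing |R−S|·P(x,y) over outcomes with R > S gives 7/6.
E[|R − S| | R > S] = (7/6) / (1/2) = 7/3.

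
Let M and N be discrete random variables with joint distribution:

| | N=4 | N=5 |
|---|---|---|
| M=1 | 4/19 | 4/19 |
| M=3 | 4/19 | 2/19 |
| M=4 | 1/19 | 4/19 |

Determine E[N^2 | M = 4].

116/5

P(M = 4) = 5/19.
Summing N^2·P(M=x,N=y) over the conditioning event gives 116/19.
E[N^2 | M = 4] = (116/19) / (5/19) = 116/5.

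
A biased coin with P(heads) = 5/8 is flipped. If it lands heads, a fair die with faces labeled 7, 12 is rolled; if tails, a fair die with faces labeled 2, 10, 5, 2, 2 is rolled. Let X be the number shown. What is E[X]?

E[X | heads] = (7+12)/2 = 19/2.
E[X | tails] = (2+10+5+2+2)/5 = 21/5.
By the law of total expectation,
E[X] = (5/8)·(19/2) + (3/8)·(21/5) = 601/80.

601/80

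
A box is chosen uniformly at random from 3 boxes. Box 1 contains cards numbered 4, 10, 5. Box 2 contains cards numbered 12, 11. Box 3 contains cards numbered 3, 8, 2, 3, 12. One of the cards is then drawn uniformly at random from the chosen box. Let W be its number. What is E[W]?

703/90

E[W | box 1] = (4+10+5)/3 = 19/3.
E[W | box 2] = (12+11)/2 = 23/2.
E[W | box 3] = (3+8+2+3+12)/5 = 28/5.
E[W] = (1/3)·(19/3) + (1/3)·(23/2) + (1/3)·(28/5) = 703/90.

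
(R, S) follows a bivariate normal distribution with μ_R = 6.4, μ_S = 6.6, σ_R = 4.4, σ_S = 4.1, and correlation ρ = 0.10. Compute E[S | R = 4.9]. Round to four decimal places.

The regression of S on R has slope ρ·σ_S/σ_R and passes through (μ_R, μ_S).
E[S | R=4.9] = 6.6 + (0.10)·(4.1/4.4)·(4.9 − (6.4)) = 6.6 + (0.093182)·(-1.5) = 6.4602.

6.4602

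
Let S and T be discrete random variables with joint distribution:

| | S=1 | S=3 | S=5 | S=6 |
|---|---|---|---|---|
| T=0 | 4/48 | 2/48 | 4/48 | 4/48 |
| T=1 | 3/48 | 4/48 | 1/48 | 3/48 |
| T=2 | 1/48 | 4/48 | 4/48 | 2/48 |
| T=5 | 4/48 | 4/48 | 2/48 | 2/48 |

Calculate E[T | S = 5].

P(S = 5) = 11/48.
Σ T·P over the event = 0·(4/48) + 1·(1/48) + 2·(4/48) + 5·(2/48) = 19/48.
E[T | S = 5] = (19/48) / (11/48) = 19/11.

19/11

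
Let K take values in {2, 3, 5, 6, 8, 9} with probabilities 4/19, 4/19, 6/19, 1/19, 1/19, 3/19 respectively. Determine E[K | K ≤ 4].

5/2

P(K ≤ 4) = 8/19.
Σ over the event: 2·4/19 + 3·4/19 = 20/19.
E[K | K ≤ 4] = (20/19) / (8/19) = 5/2.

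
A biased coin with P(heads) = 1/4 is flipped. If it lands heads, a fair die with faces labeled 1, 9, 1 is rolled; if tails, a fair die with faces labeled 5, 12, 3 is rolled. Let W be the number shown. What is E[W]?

71/12

E[W | heads] = (1+9+1)/3 = 11/3.
E[W | tails] = (5+12+3)/3 = 20/3.
E[W] = (1/4)·(11/3) + (3/4)·(20/3) = 71/12.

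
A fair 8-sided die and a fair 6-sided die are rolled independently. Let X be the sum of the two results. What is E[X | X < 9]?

160/27

P(X < 9) = 9/16.
Σ over the event: 2·1/48 + 3·1/24 + 4·1/16 + 5·1/12 + 6·5/48 + 7·1/8 + 8·1/8 = 10/3.
E[X | X < 9] = (10/3) / (9/16) = 160/27.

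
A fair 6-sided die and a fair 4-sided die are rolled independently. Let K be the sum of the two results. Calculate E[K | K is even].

6

P(K is even) = 1/2.
Σ over the event: 2·1/24 + 4·1/8 + 6·1/6 + 8·1/8 + 10·1/24 = 3.
E[K | K is even] = (3) / (1/2) = 6.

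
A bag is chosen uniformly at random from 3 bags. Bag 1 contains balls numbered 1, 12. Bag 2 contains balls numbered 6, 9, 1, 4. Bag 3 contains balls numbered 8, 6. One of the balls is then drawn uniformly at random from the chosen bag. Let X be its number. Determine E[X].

E[X | bag 1] = (1+12)/2 = 13/2.
E[X | bag 2] = (6+9+1+4)/4 = 5.
E[X | bag 3] = (8+6)/2 = 7.
By the law of total expectation,
E[X] = (1/3)·(13/2) + (1/3)·(5) + (1/3)·(7) = 37/6.

37/6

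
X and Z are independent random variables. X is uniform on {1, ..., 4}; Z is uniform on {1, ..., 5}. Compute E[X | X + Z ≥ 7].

P(X + Z ≥ 7) = 3/10.
Summing X·P(x,y) over outcomes with X + Z ≥ 7 gives 1.
E[X | X + Z ≥ 7] = (1) / (3/10) = 10/3.

10/3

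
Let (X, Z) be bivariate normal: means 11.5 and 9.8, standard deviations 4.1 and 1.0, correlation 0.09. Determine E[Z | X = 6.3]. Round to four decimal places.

9.6859

E[Z | X=x] = μ_Z + ρ(σ_Z/σ_X)(x − μ_X) for jointly normal variables.
E[Z | X=6.3] = 9.8 + (0.09)·(1.0/4.1)·(6.3 − (11.5)) = 9.8 + (0.021951)·(-5.2) = 9.6859.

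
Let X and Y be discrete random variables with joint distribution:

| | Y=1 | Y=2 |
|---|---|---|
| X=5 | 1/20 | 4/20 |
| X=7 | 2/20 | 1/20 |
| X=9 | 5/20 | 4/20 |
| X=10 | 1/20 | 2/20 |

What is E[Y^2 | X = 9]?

P(X = 9) = 9/20.
Σ Y^2·P over the event = 1·(5/20) + 4·(4/20) = 21/20.
E[Y^2 | X = 9] = (21/20) / (9/20) = 7/3.

7/3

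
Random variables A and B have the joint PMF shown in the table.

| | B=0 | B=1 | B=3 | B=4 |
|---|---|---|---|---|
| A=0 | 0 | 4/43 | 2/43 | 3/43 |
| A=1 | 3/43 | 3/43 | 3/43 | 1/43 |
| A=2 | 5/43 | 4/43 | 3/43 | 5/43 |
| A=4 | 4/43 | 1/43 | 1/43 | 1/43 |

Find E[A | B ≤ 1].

11/6

P(B ≤ 1) = 24/43.
Summing A·P(A=x,B=y) over the conditioning event gives 44/43.
E[A | B ≤ 1] = (44/43) / (24/43) = 11/6.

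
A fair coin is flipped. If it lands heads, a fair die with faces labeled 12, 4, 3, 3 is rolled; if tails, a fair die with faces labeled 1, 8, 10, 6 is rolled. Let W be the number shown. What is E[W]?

E[W | heads] = (12+4+3+3)/4 = 11/2.
E[W | tails] = (1+8+10+6)/4 = 25/4.
E[W] = (1/2)·(11/2) + (1/2)·(25/4) = 47/8.

47/8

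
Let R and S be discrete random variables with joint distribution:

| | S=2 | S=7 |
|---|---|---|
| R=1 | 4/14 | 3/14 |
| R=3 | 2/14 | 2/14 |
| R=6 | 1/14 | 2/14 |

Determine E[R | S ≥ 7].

P(S ≥ 7) = 1/2.
Σ R·P over the event = 1·(3/14) + 3·(2/14) + 6·(2/14) = 3/2.
E[R | S ≥ 7] = (3/2) / (1/2) = 3.

3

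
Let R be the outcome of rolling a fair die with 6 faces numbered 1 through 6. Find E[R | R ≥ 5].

Given R ≥ 5, R is equally likely to be any of {5, 6}.
E[R | R ≥ 5] = (5 + 6) / 2 = 11/2.

11/2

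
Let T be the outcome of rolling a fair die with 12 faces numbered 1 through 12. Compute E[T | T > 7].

Given T > 7, T is equally likely to be any of {8, 9, 10, 11, 12}.
E[T | T > 7] = (8 + 9 + 10 + 11 + 12) / 5 = 10.

10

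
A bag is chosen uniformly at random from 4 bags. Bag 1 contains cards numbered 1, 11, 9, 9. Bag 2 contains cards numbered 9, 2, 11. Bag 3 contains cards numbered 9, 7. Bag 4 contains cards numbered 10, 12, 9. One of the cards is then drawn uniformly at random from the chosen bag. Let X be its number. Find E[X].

E[X | bag 1] = (1+11+9+9)/4 = 15/2.
E[X | bag 2] = (9+2+11)/3 = 22/3.
E[X | bag 3] = (9+7)/2 = 8.
E[X | bag 4] = (10+12+9)/3 = 31/3.
By the law of total expectation,
E[X] = (1/4)·(15/2) + (1/4)·(22/3) + (1/4)·(8) + (1/4)·(31/3) = 199/24.

199/24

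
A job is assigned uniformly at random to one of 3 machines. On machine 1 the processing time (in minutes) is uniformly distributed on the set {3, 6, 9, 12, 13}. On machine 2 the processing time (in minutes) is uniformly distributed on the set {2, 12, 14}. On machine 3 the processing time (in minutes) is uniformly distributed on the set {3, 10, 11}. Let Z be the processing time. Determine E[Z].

E[Z | machine 1] = (3+6+9+12+13)/5 = 43/5.
E[Z | machine 2] = (2+12+14)/3 = 28/3.
E[Z | machine 3] = (3+10+11)/3 = 8.
E[Z] = (1/3)·(43/5) + (1/3)·(28/3) + (1/3)·(8) = 389/45.

389/45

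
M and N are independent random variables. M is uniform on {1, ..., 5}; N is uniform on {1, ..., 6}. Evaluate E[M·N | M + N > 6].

49/3

P(M + N > 6) = 1/2.
Summing MN·P(x,y) over outcomes with M + N > 6 gives 49/6.
E[M·N | M + N > 6] = (49/6) / (1/2) = 49/3.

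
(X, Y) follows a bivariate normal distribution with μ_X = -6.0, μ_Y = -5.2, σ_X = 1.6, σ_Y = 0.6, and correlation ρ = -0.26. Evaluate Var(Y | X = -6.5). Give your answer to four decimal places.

Var(Y | X=x) = (1 − ρ²)·σ_Y².
Var(Y | X=-6.5) = (0.6)²·(1 − (-0.26)²) = 0.36·0.9324 = 0.3357.

0.3357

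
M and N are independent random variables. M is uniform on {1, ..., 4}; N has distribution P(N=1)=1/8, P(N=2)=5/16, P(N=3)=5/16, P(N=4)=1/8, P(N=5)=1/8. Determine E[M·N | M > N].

148/21

P(M > N) = 21/64.
Summing MN·P(x,y) over outcomes with M > N gives 37/16.
E[M·N | M > N] = (37/16) / (21/64) = 148/21.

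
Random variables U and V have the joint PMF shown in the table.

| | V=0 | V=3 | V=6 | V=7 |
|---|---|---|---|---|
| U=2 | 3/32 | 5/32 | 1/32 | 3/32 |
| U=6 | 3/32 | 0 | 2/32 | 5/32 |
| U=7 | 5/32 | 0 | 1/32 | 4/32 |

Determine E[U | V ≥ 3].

95/21

P(V ≥ 3) = 21/32.
Σ U·P over the event = 2·(5/32) + 2·(1/32) + 2·(3/32) + 6·(2/32) + 6·(5/32) + 7·(1/32) + 7·(4/32) = 95/32.
E[U | V ≥ 3] = (95/32) / (21/32) = 95/21.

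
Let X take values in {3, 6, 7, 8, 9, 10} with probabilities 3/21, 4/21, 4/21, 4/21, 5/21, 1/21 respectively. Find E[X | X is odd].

41/6

P(X is odd) = 4/7.
Σ over the event: 3·1/7 + 7·4/21 + 9·5/21 = 82/21.
E[X | X is odd] = (82/21) / (4/7) = 41/6.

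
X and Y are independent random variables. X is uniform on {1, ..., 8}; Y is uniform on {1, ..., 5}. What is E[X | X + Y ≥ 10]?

Outcomes with X + Y ≥ 10: (5,5), (6,4), (6,5), (7,3), (7,4), (7,5), (8,2), (8,3), (8,4), (8,5), each with probability 1/40.
E[X | X + Y ≥ 10] = (5 + 6 + 6 + 7 + 7 + 7 + 8 + 8 + 8 + 8) / 10 = 7.

7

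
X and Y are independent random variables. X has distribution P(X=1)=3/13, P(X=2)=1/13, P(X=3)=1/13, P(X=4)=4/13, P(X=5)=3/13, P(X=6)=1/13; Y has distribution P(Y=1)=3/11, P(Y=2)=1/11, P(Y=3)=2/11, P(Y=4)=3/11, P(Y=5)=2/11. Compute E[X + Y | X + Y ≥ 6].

P(X + Y ≥ 6) = 94/143.
Summing (X+Y)·P(x,y) over outcomes with X + Y ≥ 6 gives 56/11.
E[X + Y | X + Y ≥ 6] = (56/11) / (94/143) = 364/47.

364/47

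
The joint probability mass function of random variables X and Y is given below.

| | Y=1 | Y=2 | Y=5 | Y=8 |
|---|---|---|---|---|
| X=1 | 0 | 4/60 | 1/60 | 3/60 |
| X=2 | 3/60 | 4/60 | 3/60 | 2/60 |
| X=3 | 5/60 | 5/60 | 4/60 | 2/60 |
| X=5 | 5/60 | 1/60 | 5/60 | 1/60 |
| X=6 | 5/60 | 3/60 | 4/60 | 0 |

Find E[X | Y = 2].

50/17

P(Y = 2) = 17/60.
Σ X·P over the event = 1·(4/60) + 2·(4/60) + 3·(5/60) + 5·(1/60) + 6·(3/60) = 5/6.
E[X | Y = 2] = (5/6) / (17/60) = 50/17.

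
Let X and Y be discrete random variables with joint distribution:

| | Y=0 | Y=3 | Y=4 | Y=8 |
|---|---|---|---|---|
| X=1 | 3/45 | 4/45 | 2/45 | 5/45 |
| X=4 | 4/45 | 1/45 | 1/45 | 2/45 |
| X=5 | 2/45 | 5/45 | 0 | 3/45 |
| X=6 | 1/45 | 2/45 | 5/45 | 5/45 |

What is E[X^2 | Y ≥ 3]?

101/5

P(Y ≥ 3) = 7/9.
Summing X^2·P(X=x,Y=y) over the conditioning event gives 707/45.
E[X^2 | Y ≥ 3] = (707/45) / (7/9) = 101/5.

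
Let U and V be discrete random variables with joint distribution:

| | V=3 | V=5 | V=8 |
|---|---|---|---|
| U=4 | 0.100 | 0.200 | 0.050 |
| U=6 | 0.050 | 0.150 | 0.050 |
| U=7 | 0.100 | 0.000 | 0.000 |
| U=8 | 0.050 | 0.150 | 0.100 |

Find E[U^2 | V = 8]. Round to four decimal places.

45.0000

P(V = 8) = 0.200.
Σ U^2·P over the event = 16·(0.050) + 36·(0.050) + 64·(0.100) = 9.000.
E[U^2 | V = 8] = (9.000) / (0.200) = 45.0000.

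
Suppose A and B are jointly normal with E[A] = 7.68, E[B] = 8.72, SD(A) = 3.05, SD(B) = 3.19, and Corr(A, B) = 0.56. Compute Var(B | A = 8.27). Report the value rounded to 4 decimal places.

Var(B | A=x) = (1 − ρ²)·σ_B².
Var(B | A=8.27) = (3.19)²·(1 − (0.56)²) = 10.1761·0.6864 = 6.9849.

6.9849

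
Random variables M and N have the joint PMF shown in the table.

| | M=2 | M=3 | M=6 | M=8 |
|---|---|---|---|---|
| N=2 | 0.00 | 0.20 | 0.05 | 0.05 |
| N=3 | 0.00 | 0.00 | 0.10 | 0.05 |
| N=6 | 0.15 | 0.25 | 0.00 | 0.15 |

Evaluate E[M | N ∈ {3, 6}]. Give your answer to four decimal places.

4.6429

P(N ∈ {3, 6}) = 0.70.
Σ M·P over the event = 2·(0.15) + 3·(0.25) + 6·(0.10) + 8·(0.05) + 8·(0.15) = 3.25.
E[M | N ∈ {3, 6}] = (3.25) / (0.70) = 4.6429.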